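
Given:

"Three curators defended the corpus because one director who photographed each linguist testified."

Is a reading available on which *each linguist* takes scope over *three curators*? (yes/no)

*each linguist* is embedded in the relative clause *who photographed each linguist*, which is itself inside the adjunct *because one director who photographed each linguist testified*.
Nested islands: the RC island is itself inside an adjunct island, so wide scope is doubly excluded.
So the wide-scope reading for *each linguist* is blocked.

No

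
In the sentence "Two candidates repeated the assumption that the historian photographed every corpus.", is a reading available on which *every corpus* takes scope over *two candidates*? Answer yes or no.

No

The target quantifier *every corpus* is part of the complex NP *the assumption that the historian photographed every corpus*.
The complex NP is opaque for QR — the quantifier is frozen inside the noun's complement.
*every corpus* > *two candidates* would require crossing that boundary, which is illicit.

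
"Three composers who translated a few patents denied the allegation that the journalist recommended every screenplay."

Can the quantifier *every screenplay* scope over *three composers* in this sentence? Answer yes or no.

Structurally, *every screenplay* is inside the complex NP *the allegation that the journalist recommended every screenplay*.
Noun-complement clauses are scope islands (the Complex NP Constraint): a quantifier inside one cannot scope into the matrix.
The inverse ordering *every screenplay* > *three composers* is therefore underivable.

No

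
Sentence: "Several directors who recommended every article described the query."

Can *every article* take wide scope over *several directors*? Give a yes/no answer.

No

*every article* occurs within the relative clause *who recommended every article*.
Relative clauses block scope extraction: QR cannot target a position outside the modified NP.
There is no licit LF on which *every article* c-commands *several directors*.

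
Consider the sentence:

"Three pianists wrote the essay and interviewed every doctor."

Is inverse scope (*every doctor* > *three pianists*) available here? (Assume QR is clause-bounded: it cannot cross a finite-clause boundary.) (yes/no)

No

The DP *every doctor* is contained in one conjunct of the coordinate structure (*interviewed every doctor*).
Coordinate structures are islands for non-across-the-board movement, QR included.
So *every doctor* cannot raise high enough to outscope *three pianists*; only the surface ordering *three pianists* > *every doctor* is available.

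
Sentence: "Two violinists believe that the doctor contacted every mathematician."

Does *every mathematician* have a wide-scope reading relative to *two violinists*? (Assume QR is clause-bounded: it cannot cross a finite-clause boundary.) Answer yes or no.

*every mathematician* is embedded in the finite complement clause *that the doctor contacted every mathematician*.
Finite CP is the ceiling for QR here, by assumption.
There is no licit LF on which *every mathematician* c-commands *two violinists*.

No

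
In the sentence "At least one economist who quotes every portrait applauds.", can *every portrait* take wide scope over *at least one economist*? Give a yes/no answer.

*every portrait* is embedded in the relative clause *who quotes every portrait*.
Relative clauses are scope islands: a quantifier cannot QR out of a relative clause to take scope in the matrix clause.
*every portrait* > *at least one economist* would require crossing that boundary, which is illicit.
(Only the surface reading survives: one fixed economist with respect to all the relevant portraits.)

No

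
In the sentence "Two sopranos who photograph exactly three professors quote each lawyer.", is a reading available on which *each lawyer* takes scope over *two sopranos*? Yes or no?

Yes

The RC *who photograph exactly three professors* is an island, but *each lawyer* is not inside it — it is the matrix object, a clausemate of *two sopranos*.
With no island boundary between them, the object can take inverse scope over the subject via ordinary QR within the clause.
So *each lawyer* > *two sopranos* is among the available readings.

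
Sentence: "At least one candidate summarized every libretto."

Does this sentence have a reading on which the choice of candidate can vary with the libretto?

Yes

This is the *every libretto* > *at least one candidate* reading.
*every libretto* and *at least one candidate* are in the same minimal clause.
Since no island is crossed, the inverse ordering is licensed alongside surface scope.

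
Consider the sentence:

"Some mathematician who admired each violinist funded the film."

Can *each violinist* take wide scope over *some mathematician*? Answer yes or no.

No

*each violinist* occurs within the relative clause *who admired each violinist*.
A relative clause is a scope island — quantifier raising cannot cross its boundary.
Hence only narrow scope for *each violinist* (under *some mathematician*) survives.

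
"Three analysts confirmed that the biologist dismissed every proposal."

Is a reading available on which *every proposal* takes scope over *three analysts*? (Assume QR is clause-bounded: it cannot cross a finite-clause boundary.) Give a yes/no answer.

No

Structurally, *every proposal* is inside the finite complement clause *that the biologist dismissed every proposal*.
QR is clause-bounded, so the finite complement is a scope island for the embedded quantifier.
So *every proposal* cannot raise high enough to outscope *three analysts*; only the surface ordering *three analysts* > *every proposal* is available.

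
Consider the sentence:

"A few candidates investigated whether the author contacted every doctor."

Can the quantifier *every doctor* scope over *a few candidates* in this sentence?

No

Structurally, *every doctor* is inside the embedded question *whether the author contacted every doctor*.
An indirect question is a wh-island; the filled [Spec,CP] blocks QR across the CP edge.
So *every doctor* cannot raise to a position above *a few candidates*.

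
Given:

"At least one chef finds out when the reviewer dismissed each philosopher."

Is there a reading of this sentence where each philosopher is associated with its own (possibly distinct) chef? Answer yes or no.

This is the *each philosopher* > *at least one chef* reading.
*each philosopher* sits inside the embedded question *when the reviewer dismissed each philosopher*.
The wh-island constraint blocks QR out of an embedded interrogative.
The inverse ordering *each philosopher* > *at least one chef* is therefore underivable.

No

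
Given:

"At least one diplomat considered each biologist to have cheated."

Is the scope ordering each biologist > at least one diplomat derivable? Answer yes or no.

ECM infinitives lack a CP barrier, so *each biologist* can QR over the matrix subject *at least one diplomat*.
Ordinary QR to a clause-peripheral position gives the wide-scope LF for the lower DP.

Yes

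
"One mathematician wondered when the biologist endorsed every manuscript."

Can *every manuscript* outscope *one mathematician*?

*every manuscript* sits inside the embedded question *when the biologist endorsed every manuscript*.
The wh-island constraint blocks QR out of an embedded interrogative.
The inverse ordering *every manuscript* > *one mathematician* is therefore underivable.

No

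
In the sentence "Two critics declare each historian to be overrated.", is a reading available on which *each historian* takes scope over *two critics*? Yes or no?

Yes

*each historian* is the subject of an ECM infinitive — the infinitival complement of an ECM verb is not a scope island, so *each historian* can raise into the matrix clause.
Since no island is crossed, the inverse ordering is licensed alongside surface scope.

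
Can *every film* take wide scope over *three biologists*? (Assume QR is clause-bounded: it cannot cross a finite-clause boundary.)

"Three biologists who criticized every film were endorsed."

No

Structurally, *every film* is inside the relative clause *who criticized every film*.
Relative clauses are scope islands: a quantifier cannot QR out of a relative clause to take scope in the matrix clause.
*every film* is confined to the island and cannot take scope over *three biologists*.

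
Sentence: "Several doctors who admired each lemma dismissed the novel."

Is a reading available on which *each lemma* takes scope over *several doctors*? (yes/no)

Structurally, *each lemma* is inside the relative clause *who admired each lemma*.
Relative clauses block scope extraction: QR cannot target a position outside the modified NP.
Hence only narrow scope for *each lemma* (under *several doctors*) survives.

No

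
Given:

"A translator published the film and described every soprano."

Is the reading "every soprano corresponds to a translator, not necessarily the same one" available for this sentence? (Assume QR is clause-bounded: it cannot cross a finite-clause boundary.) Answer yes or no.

No

This is the *every soprano* > *a translator* reading.
*every soprano* occurs within one conjunct of the coordinate structure (*described every soprano*).
Asymmetric QR out of one conjunct violates the Coordinate Structure Constraint.
So the wide-scope reading for *every soprano* is blocked.
(Only the surface reading survives: one fixed translator with respect to all the relevant sopranos.)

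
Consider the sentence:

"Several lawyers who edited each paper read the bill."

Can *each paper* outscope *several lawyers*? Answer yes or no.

*each paper* is embedded in the relative clause *who edited each paper*.
QR out of a relative clause is ruled out by the relative-clause island constraint.
So *each paper* cannot raise high enough to outscope *several lawyers*; only the surface ordering *several lawyers* > *each paper* is available.

No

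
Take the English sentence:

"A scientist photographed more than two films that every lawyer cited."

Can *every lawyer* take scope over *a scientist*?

No

The DP *every lawyer* is contained in the relative clause *that every lawyer cited* modifying *more than two films*.
QR out of a relative clause is ruled out by the relative-clause island constraint.
There is no licit LF on which *every lawyer* c-commands *a scientist*.
(Only the surface reading survives: one fixed scientist with respect to all the relevant lawyers.)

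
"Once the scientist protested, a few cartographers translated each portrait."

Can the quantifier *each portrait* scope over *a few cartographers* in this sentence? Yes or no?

The adjunct island is irrelevant here — *each portrait* and *a few cartographers* are both in the matrix clause.
Ordinary QR to a clause-peripheral position gives the wide-scope LF for the lower DP.
The sentence is scopally ambiguous between *a few cartographers* > *each portrait* and *each portrait* > *a few cartographers*.

Yes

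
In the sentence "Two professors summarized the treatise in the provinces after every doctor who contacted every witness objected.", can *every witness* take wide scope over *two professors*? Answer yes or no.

No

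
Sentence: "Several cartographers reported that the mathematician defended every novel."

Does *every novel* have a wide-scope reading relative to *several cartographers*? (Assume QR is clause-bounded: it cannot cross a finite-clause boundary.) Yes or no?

No

*every novel* occurs within the finite complement clause *that the mathematician defended every novel*.
Given the clause-boundedness assumption, QR cannot cross the finite CP into the matrix.
So *every novel* cannot raise to a position above *several cartographers*.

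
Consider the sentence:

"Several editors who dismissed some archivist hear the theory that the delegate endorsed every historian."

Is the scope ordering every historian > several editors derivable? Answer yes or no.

*every historian* sits inside the complex NP *the theory that the delegate endorsed every historian*.
Since the clause is the complement of a nominal head, the CNPC blocks scope extraction.
Hence only narrow scope for *every historian* (under *several editors*) survives.

No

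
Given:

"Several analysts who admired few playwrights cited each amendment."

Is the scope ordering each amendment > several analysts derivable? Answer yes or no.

*each amendment* is a matrix argument; only *several analysts* is modified by the relative clause *who admired few playwrights*, so the RC island is irrelevant to the target quantifier.
Ordinary QR to a clause-peripheral position gives the wide-scope LF for the lower DP.
The sentence is scopally ambiguous between *several analysts* > *each amendment* and *each amendment* > *several analysts*.

Yes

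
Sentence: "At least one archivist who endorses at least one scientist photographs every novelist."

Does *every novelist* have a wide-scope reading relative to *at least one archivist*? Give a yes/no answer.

*every novelist* is a matrix argument; only *at least one archivist* is modified by the relative clause *who endorses at least one scientist*, so the RC island is irrelevant to the target quantifier.
No island intervenes, so both surface and inverse scope are derivable.

Yes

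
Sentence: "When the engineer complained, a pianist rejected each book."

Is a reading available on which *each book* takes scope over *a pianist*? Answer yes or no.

The adjunct clause does not contain *each book*, which is the matrix object.
Since no island is crossed, the inverse ordering is licensed alongside surface scope.
So *each book* > *a pianist* is among the available readings.

Yes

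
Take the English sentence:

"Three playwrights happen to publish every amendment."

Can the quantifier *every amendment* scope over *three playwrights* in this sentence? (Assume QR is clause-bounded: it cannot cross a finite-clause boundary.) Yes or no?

The matrix predicate is a raising verb, whose infinitival complement is not a scope island — *every amendment* can QR into the matrix clause.
With no island boundary between them, the object can take inverse scope over the subject via ordinary QR within the clause.
Both orderings are possible: *three playwrights* > *every amendment* and *every amendment* > *three playwrights*.

Yes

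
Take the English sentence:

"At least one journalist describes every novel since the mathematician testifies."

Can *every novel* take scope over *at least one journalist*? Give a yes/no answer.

Yes

The adjunct island is irrelevant here — *every novel* and *at least one journalist* are both in the matrix clause.
QR within a single clause is free, so the lower quantifier may take scope over the higher one.
So *every novel* > *at least one journalist* is among the available readings.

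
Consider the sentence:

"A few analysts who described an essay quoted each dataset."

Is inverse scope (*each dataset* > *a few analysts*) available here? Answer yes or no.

Yes

*each dataset* is a matrix argument; only *a few analysts* is modified by the relative clause *who described an essay*, so the RC island is irrelevant to the target quantifier.
Ordinary QR to a clause-peripheral position gives the wide-scope LF for the lower DP.
So *each dataset* > *a few analysts* is among the available readings.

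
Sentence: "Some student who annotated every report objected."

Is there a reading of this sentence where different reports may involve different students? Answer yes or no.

No

The described interpretation is the *every report* > *some student* scoping.
*every report* occurs within the relative clause *who annotated every report*.
QR out of a relative clause is ruled out by the relative-clause island constraint.
Hence only narrow scope for *every report* (under *some student*) survives.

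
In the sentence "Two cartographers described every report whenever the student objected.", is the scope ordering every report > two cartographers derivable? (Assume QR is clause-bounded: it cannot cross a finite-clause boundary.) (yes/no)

Yes

*every report* is a matrix argument; the adjunct is an island but the target quantifier is outside it.
Clause-internal QR can adjoin the lower DP above the subject, yielding the inverse reading.
So *every report* > *two cartographers* is among the available readings.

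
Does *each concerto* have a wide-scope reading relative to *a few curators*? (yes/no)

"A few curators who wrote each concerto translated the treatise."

No

*each concerto* is embedded in the relative clause *who wrote each concerto*.
Relative clauses are scope islands: a quantifier cannot QR out of a relative clause to take scope in the matrix clause.
The inverse ordering *each concerto* > *a few curators* is therefore underivable.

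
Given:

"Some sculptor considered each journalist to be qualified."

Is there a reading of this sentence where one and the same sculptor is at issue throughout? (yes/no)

This is the *some sculptor* > *each journalist* reading.
Surface scope (*some sculptor* > *each journalist*) is always derivable; islands only block QR, not in-situ interpretation.

Yes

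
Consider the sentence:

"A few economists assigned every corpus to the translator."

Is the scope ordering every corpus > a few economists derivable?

Yes

*every corpus* and *a few economists* are in the same minimal clause.
With no island boundary between them, the object can take inverse scope over the subject via ordinary QR within the clause.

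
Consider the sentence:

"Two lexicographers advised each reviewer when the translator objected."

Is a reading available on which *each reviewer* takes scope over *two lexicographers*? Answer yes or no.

Yes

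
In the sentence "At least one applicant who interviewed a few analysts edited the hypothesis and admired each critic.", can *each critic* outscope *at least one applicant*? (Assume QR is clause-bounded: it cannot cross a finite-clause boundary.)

No

*each critic* occurs within one conjunct of the coordinate structure (*admired each critic*).
QR out of a conjunct would have to apply non-ATB, which the CSC forbids.
The inverse ordering *each critic* > *at least one applicant* is therefore underivable.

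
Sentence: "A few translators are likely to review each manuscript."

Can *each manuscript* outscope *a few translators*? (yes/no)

*each manuscript* is inside a raising infinitive, which is transparent to QR (no CP barrier), so it behaves as a matrix argument.
With no island boundary between them, the object can take inverse scope over the subject via ordinary QR within the clause.

Yes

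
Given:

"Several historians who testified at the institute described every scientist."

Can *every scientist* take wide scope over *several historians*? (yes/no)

*every scientist* sits in the matrix clause, not in the relative clause on *several historians*.
Nothing blocks QR of the lower DP to a position above the higher one, so inverse scope is available.
Both orderings are possible: *several historians* > *every scientist* and *every scientist* > *several historians*.

Yes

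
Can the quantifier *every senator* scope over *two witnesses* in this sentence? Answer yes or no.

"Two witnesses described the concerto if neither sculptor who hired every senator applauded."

Structurally, *every senator* is inside the relative clause *who hired every senator*, which is itself inside the adjunct *if neither sculptor who hired every senator applauded*.
Nested islands: the RC island is itself inside an adjunct island, so wide scope is doubly excluded.
There is no licit LF on which *every senator* c-commands *two witnesses*.

No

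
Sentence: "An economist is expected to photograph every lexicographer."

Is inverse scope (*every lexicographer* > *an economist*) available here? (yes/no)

*every lexicographer* is the object of the infinitival complement of a raising predicate; raising infinitives are transparent for QR, so the two DPs are in effect clausemates.
Since no island is crossed, the inverse ordering is licensed alongside surface scope.
The sentence is scopally ambiguous between *an economist* > *every lexicographer* and *every lexicographer* > *an economist*.

Yes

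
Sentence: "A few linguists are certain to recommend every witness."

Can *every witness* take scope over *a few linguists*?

The matrix predicate is a raising verb, whose infinitival complement is not a scope island — *every witness* can QR into the matrix clause.
Nothing blocks QR of the lower DP to a position above the higher one, so inverse scope is available.

Yes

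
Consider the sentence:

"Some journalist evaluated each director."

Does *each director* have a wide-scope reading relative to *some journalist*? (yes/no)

Both DPs are arguments of the same predicate; there is no clause or island boundary between them.
With no island boundary between them, the object can take inverse scope over the subject via ordinary QR within the clause.
So *each director* > *some journalist* is among the available readings.

Yes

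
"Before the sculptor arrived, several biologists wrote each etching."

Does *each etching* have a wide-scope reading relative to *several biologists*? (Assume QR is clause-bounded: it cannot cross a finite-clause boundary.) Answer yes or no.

The adjunct clause does not contain *each etching*, which is the matrix object.
With no island boundary between them, the object can take inverse scope over the subject via ordinary QR within the clause.
Both orderings are possible: *several biologists* > *each etching* and *each etching* > *several biologists*.

Yes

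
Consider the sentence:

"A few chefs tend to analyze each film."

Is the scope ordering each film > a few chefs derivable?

Yes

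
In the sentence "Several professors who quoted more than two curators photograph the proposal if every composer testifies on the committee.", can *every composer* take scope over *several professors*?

Structurally, *every composer* is inside the adjunct clause *if every composer testifies on the committee*.
Since the clause is an adjunct (not a complement), the Adjunct Condition blocks QR across its edge.
*every composer* > *several professors* would require crossing that boundary, which is illicit.

No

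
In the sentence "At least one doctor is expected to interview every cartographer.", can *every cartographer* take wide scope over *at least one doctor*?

*every cartographer* is inside a raising infinitive, which is transparent to QR (no CP barrier), so it behaves as a matrix argument.
With no island boundary between them, the object can take inverse scope over the subject via ordinary QR within the clause.

Yes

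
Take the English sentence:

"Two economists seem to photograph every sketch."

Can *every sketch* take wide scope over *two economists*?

Yes

*every sketch* is the object of the infinitival complement of a raising predicate; raising infinitives are transparent for QR, so the two DPs are in effect clausemates.
With no island boundary between them, the object can take inverse scope over the subject via ordinary QR within the clause.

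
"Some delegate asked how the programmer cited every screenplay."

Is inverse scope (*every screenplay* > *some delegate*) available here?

*every screenplay* is embedded in the embedded question *how the programmer cited every screenplay*.
An indirect question is a wh-island; the filled [Spec,CP] blocks QR across the CP edge.
*every screenplay* > *some delegate* would require crossing that boundary, which is illicit.

No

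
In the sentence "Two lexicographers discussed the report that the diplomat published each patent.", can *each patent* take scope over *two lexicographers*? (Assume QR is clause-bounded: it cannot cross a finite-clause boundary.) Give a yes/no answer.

No

*each patent* occurs within the complex NP *the report that the diplomat published each patent*.
A that-clause complement to a noun is an island; QR cannot cross the NP boundary.
There is no licit LF on which *each patent* c-commands *two lexicographers*.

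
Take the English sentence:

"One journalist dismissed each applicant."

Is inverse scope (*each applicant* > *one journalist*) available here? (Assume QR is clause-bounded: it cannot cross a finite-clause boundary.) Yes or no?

*each applicant* is the matrix object and *one journalist* the matrix subject; the two are clausemates.
QR within a single clause is free, so the lower quantifier may take scope over the higher one.
Both orderings are possible: *one journalist* > *each applicant* and *each applicant* > *one journalist*.

Yes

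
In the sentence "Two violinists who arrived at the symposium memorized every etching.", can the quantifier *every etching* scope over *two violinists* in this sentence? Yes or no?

The relative clause *who arrived at the symposium* modifies *two violinists*, but *every etching* is not inside that relative clause — it is an argument of the matrix verb.
Nothing blocks QR of the lower DP to a position above the higher one, so inverse scope is available.

Yes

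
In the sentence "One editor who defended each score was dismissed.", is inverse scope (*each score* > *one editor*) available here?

No

*each score* sits inside the relative clause *who defended each score*.
Quantifiers inside a relative clause are trapped there; the RC boundary blocks QR.
So the wide-scope reading for *each score* is blocked.
(Only the surface reading survives: one fixed editor with respect to all the relevant scores.)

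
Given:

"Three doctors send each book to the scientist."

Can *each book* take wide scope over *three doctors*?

Yes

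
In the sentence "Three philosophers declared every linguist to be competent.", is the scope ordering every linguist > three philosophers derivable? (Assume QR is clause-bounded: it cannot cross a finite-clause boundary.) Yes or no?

Yes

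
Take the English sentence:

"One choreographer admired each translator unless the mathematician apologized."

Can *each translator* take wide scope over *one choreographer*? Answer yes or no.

Yes

Neither queried DP is inside the adjunct, so the adjunct-island constraint does not apply.
No island intervenes, so both surface and inverse scope are derivable.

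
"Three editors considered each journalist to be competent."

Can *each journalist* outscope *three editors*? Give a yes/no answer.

Yes

*each journalist* is an ECM subject; ECM complements are not islands, and the embedded quantifier may take matrix scope.
QR within a single clause is free, so the lower quantifier may take scope over the higher one.
So *each journalist* > *three editors* is among the available readings.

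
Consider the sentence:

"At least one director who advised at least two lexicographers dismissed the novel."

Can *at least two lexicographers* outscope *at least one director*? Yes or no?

No

*at least two lexicographers* sits inside the relative clause *who advised at least two lexicographers*.
Quantifiers inside a relative clause are trapped there; the RC boundary blocks QR.
*at least two lexicographers* is confined to the island and cannot take scope over *at least one director*.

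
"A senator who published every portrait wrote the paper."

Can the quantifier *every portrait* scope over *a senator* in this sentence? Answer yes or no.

*every portrait* is embedded in the relative clause *who published every portrait*.
A relative clause is a scope island — quantifier raising cannot cross its boundary.
Hence only narrow scope for *every portrait* (under *a senator*) survives.

No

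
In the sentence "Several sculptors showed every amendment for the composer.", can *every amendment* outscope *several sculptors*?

*several sculptors* and *every amendment* are co-arguments of the matrix verb, with nothing but a clause-internal boundary between them.
Ordinary QR to a clause-peripheral position gives the wide-scope LF for the lower DP.

Yes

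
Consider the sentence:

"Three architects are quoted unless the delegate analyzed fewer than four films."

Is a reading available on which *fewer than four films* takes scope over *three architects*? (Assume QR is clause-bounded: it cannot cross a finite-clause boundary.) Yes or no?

*fewer than four films* sits inside the adjunct clause *unless the delegate analyzed fewer than four films*.
Adjuncts are opaque for quantifier raising; a quantifier in an adjunct stays inside it.
The inverse ordering *fewer than four films* > *three architects* is therefore underivable.

No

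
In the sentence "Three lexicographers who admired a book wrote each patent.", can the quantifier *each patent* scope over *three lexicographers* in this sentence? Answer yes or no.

The RC *who admired a book* is an island, but *each patent* is not inside it — it is the matrix object, a clausemate of *three lexicographers*.
No island intervenes, so both surface and inverse scope are derivable.
So *each patent* > *three lexicographers* is among the available readings.

Yes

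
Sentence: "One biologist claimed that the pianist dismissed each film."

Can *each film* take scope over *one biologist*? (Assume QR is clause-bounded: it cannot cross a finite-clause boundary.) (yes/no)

The DP *each film* is contained in the finite complement clause *that the pianist dismissed each film*.
Given the clause-boundedness assumption, QR cannot cross the finite CP into the matrix.
The inverse ordering *each film* > *one biologist* is therefore underivable.

No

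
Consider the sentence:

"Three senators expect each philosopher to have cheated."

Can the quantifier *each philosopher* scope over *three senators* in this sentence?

*each philosopher* is an ECM subject; ECM complements are not islands, and the embedded quantifier may take matrix scope.
With no island boundary between them, the object can take inverse scope over the subject via ordinary QR within the clause.

Yes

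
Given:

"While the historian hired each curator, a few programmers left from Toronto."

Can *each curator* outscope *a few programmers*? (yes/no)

*each curator* is embedded in the adjunct clause *while the historian hired each curator*.
Since the clause is an adjunct (not a complement), the Adjunct Condition blocks QR across its edge.
So *each curator* cannot raise to a position above *a few programmers*.

No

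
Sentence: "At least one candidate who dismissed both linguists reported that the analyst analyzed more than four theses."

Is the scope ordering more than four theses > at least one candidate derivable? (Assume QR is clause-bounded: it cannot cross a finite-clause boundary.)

No

The DP *more than four theses* is contained in the finite complement clause *that the analyst analyzed more than four theses*.
QR is clause-bounded, so the finite complement is a scope island for the embedded quantifier.
Hence only narrow scope for *more than four theses* (under *at least one candidate*) survives.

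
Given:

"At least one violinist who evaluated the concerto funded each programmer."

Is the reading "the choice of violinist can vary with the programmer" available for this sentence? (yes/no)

Yes

The described interpretation is the *each programmer* > *at least one violinist* scoping.
*each programmer* sits in the matrix clause, not in the relative clause on *at least one violinist*.
QR within a single clause is free, so the lower quantifier may take scope over the higher one.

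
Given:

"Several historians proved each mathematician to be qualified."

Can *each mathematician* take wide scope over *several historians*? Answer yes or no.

Yes

This is an ECM construction: *each mathematician* is the infinitival subject, Case-marked by the matrix verb, and the infinitive is transparent for QR.
With no island boundary between them, the object can take inverse scope over the subject via ordinary QR within the clause.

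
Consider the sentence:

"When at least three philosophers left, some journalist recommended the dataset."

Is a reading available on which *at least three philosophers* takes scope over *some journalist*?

The target quantifier *at least three philosophers* is part of the adjunct clause *when at least three philosophers left*.
Since the clause is an adjunct (not a complement), the Adjunct Condition blocks QR across its edge.
*at least three philosophers* is confined to the island and cannot take scope over *some journalist*.

No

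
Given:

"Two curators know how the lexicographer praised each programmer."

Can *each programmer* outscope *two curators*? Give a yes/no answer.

No

*each programmer* sits inside the embedded question *how the lexicographer praised each programmer*.
The wh-island constraint blocks QR out of an embedded interrogative.
There is no licit LF on which *each programmer* c-commands *two curators*.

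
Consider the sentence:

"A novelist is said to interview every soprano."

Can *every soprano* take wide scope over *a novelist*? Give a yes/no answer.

*every soprano* is the object of the infinitival complement of a raising predicate; raising infinitives are transparent for QR, so the two DPs are in effect clausemates.
With no island boundary between them, the object can take inverse scope over the subject via ordinary QR within the clause.

Yes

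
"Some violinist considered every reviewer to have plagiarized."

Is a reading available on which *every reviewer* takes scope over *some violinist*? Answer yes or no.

*every reviewer* is an ECM subject; ECM complements are not islands, and the embedded quantifier may take matrix scope.
Ordinary QR to a clause-peripheral position gives the wide-scope LF for the lower DP.
So *every reviewer* > *some violinist* is among the available readings.

Yes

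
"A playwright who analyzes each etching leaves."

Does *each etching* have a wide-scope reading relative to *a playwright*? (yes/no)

No

*each etching* is embedded in the relative clause *who analyzes each etching*.
Relative clauses block scope extraction: QR cannot target a position outside the modified NP.
So *each etching* cannot raise to a position above *a playwright*.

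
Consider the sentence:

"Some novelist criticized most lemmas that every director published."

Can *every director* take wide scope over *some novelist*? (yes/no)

No

*every director* sits inside the relative clause *that every director published* modifying *most lemmas*.
Relative clauses block scope extraction: QR cannot target a position outside the modified NP.
So the wide-scope reading for *every director* is blocked.
(Only the surface reading survives: one fixed novelist with respect to all the relevant directors.)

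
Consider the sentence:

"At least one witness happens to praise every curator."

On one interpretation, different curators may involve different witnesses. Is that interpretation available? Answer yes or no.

Yes

This is the *every curator* > *at least one witness* reading.
Infinitival complements of raising predicates do not block QR; *every curator* and *at least one witness* are effectively clausemates.
With no island boundary between them, the object can take inverse scope over the subject via ordinary QR within the clause.
So *every curator* > *at least one witness* is among the available readings.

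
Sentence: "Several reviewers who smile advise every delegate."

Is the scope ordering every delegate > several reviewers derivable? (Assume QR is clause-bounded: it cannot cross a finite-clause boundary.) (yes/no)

Yes

*every delegate* sits in the matrix clause, not in the relative clause on *several reviewers*.
Ordinary QR to a clause-peripheral position gives the wide-scope LF for the lower DP.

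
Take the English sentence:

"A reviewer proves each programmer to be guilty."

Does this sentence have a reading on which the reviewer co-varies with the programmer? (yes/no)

Yes

The paraphrase describes the scope ordering *each programmer* > *a reviewer*.
ECM infinitives lack a CP barrier, so *each programmer* can QR over the matrix subject *a reviewer*.
Clause-internal QR can adjoin the lower DP above the subject, yielding the inverse reading.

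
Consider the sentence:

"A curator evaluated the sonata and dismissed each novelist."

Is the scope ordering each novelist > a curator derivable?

*each novelist* is embedded in one conjunct of the coordinate structure (*dismissed each novelist*).
QR out of a conjunct would have to apply non-ATB, which the CSC forbids.
Hence only narrow scope for *each novelist* (under *a curator*) survives.

No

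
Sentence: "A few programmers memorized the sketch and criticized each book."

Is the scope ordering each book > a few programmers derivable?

No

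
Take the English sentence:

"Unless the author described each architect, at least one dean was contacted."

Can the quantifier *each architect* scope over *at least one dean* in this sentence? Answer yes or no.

No

Structurally, *each architect* is inside the adjunct clause *unless the author described each architect*.
Since the clause is an adjunct (not a complement), the Adjunct Condition blocks QR across its edge.
The ordering *each architect* > *at least one dean* is therefore underivable.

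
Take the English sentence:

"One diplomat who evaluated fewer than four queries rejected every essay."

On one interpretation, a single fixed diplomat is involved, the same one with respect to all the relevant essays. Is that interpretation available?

The described interpretation is the *one diplomat* > *every essay* scoping.
That is the surface-scope ordering, which is always one of the available readings — island constraints only ever restrict inverse scope.

Yes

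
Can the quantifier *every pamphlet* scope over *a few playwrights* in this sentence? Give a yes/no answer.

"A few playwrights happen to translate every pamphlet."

Yes

Infinitival complements of raising predicates do not block QR; *every pamphlet* and *a few playwrights* are effectively clausemates.
No island intervenes, so both surface and inverse scope are derivable.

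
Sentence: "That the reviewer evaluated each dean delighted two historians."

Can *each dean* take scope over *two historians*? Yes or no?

*each dean* sits inside the sentential subject *that the reviewer evaluated each dean*.
The Sentential Subject Constraint rules out raising the quantifier out of the that-clause subject.
The ordering *each dean* > *two historians* is therefore underivable.

No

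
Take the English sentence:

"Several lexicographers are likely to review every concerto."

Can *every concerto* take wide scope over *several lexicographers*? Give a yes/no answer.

*every concerto* is the object of the infinitival complement of a raising predicate; raising infinitives are transparent for QR, so the two DPs are in effect clausemates.
Clause-internal QR can adjoin the lower DP above the subject, yielding the inverse reading.

Yes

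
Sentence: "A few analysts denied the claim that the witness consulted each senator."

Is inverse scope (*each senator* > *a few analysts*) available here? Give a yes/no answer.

Structurally, *each senator* is inside the complex NP *the claim that the witness consulted each senator*.
Noun-complement clauses are scope islands (the Complex NP Constraint): a quantifier inside one cannot scope into the matrix.
So *each senator* cannot raise high enough to outscope *a few analysts*; only the surface ordering *a few analysts* > *each senator* is available.

No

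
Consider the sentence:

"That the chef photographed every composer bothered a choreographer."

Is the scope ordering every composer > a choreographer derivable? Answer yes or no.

Structurally, *every composer* is inside the sentential subject *that the chef photographed every composer*.
Clausal subjects are scope islands; QR from inside the subject into the matrix is barred.
So the wide-scope reading for *every composer* is blocked.

No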